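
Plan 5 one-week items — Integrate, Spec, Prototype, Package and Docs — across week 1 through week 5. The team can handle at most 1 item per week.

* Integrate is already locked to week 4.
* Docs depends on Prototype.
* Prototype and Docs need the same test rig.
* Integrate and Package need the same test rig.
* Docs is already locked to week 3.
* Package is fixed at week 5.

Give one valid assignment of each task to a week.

Integrate in week 4, Prototype in week 1, Package in week 5, Docs in week 3, Spec in week 2

Checking: Prototype(week 1) before Docs(week 3); Integrate(week 4) != Package(week 5); Prototype(week 1) != Docs(week 3); Docs=week 3 in [week 3,week 3]; Integrate=week 4 in [week 4,week 4]; Package=week 5 in [week 5,week 5]; max 1 per week (cap 1).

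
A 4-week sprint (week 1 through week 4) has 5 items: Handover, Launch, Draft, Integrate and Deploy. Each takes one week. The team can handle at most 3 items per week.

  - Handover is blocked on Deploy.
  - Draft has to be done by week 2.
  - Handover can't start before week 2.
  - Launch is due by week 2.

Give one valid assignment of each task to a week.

Integrate in week 2, Handover in week 2, Launch in week 1, Deploy in week 1, Draft in week 1

Checking: Deploy(week 1) before Handover(week 2); Handover=week 2 in [week 2,week 4]; Draft=week 1 in [week 1,week 2]; Launch=week 1 in [week 1,week 2]; max 3 per week (cap 3).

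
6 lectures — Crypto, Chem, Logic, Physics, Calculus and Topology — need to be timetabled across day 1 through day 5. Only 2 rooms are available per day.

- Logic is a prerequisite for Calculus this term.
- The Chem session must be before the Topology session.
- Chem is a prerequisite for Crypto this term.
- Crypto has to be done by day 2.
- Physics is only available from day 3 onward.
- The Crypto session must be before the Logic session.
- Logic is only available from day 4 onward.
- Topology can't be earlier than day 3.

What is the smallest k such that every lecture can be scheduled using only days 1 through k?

5

The precedence chain requires at least 4 distinct days.
With at most 2 per day and 6 lectures, at least 3 days are needed.
Propagating the time windows through the other constraints, Calculus can't land before day 5, so the schedule must run through at least day 5.
5 works (last occupied day: day 5): for example Topology=day 3, Crypto=day 2, Physics=day 3, Logic=day 4, Chem=day 1, Calculus=day 5.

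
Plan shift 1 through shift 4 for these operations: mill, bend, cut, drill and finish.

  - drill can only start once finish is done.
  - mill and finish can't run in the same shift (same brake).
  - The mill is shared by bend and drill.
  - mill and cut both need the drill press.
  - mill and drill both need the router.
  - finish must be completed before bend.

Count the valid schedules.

Splitting on mill: it can be shift 1 (6), shift 2 (12), shift 3 (15), shift 4 (15). Listing each branch's schedules as (bend, cut, drill, finish) by shift number:
mill=shift 1: (3,2,4,2) (3,3,4,2) (3,4,4,2) (4,2,3,2) (4,3,3,2) (4,4,3,2) — 6.
mill=shift 2: (2,1,3,1) (2,1,4,1) (2,3,3,1) (2,3,4,1) (2,4,3,1) (2,4,4,1) (3,1,4,1) (3,3,4,1) (3,4,4,1) (4,1,3,1) (4,3,3,1) (4,4,3,1) — 12.
mill=shift 3: (2,1,4,1) (2,2,4,1) (2,4,4,1) (3,1,2,1) (3,1,4,1) (3,1,4,2) (3,2,2,1) (3,2,4,1) (3,2,4,2) (3,4,2,1) (3,4,4,1) (3,4,4,2) (4,1,2,1) (4,2,2,1) (4,4,2,1) — 15.
mill=shift 4: (2,1,3,1) (2,2,3,1) (2,3,3,1) (3,1,2,1) (3,2,2,1) (3,3,2,1) (4,1,2,1) (4,1,3,1) (4,1,3,2) (4,2,2,1) (4,2,3,1) (4,2,3,2) (4,3,2,1) (4,3,3,1) (4,3,3,2) — 15.
Summing: 6 + 12 + 15 + 15 = 48.

48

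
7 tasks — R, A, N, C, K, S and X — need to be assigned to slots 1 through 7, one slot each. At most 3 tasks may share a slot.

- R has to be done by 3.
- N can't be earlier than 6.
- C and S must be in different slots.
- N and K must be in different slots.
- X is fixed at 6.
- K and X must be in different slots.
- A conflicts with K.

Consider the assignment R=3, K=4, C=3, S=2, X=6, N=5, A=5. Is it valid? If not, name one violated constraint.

Invalid. N can't be earlier than 6.

X is fixed at 6 — holds.
At most 3 tasks may share a slot — holds.
A conflicts with K — holds.
N and K must be in different slots — holds.
R has to be done by 3 — holds.
K and X must be in different slots — holds.
C and S must be in different slots — holds.
N can't be earlier than 6 — violated.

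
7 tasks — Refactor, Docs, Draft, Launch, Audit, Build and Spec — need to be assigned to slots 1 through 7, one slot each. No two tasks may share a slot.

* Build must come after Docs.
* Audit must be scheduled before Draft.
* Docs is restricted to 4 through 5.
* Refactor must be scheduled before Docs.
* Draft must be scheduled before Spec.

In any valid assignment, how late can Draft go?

Precedence pushes Draft to at least 2; downstream work caps Draft at 6.
Draft at 6 is achievable: Build in 5, Draft in 6, Docs in 4, Spec in 7, Audit in 2, Launch in 3, Refactor in 1.

6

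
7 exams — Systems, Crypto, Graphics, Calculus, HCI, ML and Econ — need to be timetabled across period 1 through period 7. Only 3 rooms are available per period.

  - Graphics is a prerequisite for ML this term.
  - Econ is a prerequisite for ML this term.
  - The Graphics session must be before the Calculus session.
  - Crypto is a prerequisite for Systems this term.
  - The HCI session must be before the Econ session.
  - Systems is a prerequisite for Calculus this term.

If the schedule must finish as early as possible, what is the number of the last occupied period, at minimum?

The precedence chain requires at least 3 distinct periods.
With at most 3 per period and 7 exams, at least 3 periods are needed.
3 works (last occupied period: period 3): for example ML in period 3, Graphics in period 1, Calculus in period 3, HCI in period 1, Crypto in period 1, Econ in period 2, Systems in period 2.

3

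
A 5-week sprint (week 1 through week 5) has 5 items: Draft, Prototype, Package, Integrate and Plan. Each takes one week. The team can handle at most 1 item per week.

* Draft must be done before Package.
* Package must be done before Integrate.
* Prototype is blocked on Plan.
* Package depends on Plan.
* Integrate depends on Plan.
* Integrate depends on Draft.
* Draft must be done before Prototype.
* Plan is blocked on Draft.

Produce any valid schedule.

Plan -> week 2, Draft -> week 1, Prototype -> week 5, Package -> week 3, Integrate -> week 4

Checking: Plan(week 2) before Prototype(week 5); Draft(week 1) before Prototype(week 5); Draft(week 1) before Integrate(week 4); Plan(week 2) before Package(week 3); Draft(week 1) before Plan(week 2); Draft(week 1) before Package(week 3); Package(week 3) before Integrate(week 4); Plan(week 2) before Integrate(week 4); max 1 per week (cap 1).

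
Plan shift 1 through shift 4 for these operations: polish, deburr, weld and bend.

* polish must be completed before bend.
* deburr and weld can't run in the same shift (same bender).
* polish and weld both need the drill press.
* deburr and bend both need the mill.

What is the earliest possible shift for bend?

shift 2

Precedence pushes bend to at least shift 2.
bend at shift 2 is achievable: bend -> shift 2, polish -> shift 1, weld -> shift 2, deburr -> shift 1.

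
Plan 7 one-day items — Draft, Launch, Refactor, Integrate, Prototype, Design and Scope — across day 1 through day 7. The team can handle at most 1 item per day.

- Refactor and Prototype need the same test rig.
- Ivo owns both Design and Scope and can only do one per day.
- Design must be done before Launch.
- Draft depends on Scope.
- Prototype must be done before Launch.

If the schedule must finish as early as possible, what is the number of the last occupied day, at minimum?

The precedence chain requires at least 2 distinct days.
With at most 1 per day and 7 work items, at least 7 days are needed.
7 works (last occupied day: day 7): for example Launch -> day 3, Integrate -> day 7, Refactor -> day 6, Design -> day 2, Scope -> day 4, Draft -> day 5, Prototype -> day 1.

7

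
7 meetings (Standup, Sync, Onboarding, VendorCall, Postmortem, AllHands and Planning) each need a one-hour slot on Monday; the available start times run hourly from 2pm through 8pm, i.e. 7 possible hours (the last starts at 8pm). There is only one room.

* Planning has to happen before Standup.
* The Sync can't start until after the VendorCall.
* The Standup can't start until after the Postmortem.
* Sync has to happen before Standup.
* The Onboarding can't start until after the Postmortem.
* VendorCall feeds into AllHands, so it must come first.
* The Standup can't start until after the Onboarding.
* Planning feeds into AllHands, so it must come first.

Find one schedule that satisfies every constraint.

Onboarding -> 5pm; VendorCall -> 2pm; Sync -> 3pm; Standup -> 7pm; Postmortem -> 4pm; AllHands -> 8pm; Planning -> 6pm

Checking: Onboarding(5pm) before Standup(7pm); Postmortem(4pm) before Onboarding(5pm); Planning(6pm) before Standup(7pm); VendorCall(2pm) before Sync(3pm); Postmortem(4pm) before Standup(7pm); Sync(3pm) before Standup(7pm); VendorCall(2pm) before AllHands(8pm); Planning(6pm) before AllHands(8pm); max 1 per hour (cap 1).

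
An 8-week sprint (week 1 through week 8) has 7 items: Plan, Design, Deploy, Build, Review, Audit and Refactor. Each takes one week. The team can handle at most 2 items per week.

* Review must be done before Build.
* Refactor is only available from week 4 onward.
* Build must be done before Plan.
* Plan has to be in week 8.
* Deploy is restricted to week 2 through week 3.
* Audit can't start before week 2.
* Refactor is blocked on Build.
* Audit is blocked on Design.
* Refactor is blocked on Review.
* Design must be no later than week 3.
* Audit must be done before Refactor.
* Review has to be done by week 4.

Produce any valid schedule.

Deploy in week 2; Refactor in week 4; Design in week 1; Plan in week 8; Build in week 3; Review in week 1; Audit in week 2

Checking: Audit(week 2) before Refactor(week 4); Build(week 3) before Refactor(week 4); Review(week 1) before Build(week 3); Review(week 1) before Refactor(week 4); Build(week 3) before Plan(week 8); Design(week 1) before Audit(week 2); Review=week 1 in [week 1,week 4]; Deploy=week 2 in [week 2,week 3]; Refactor=week 4 in [week 4,week 8]; Design=week 1 in [week 1,week 3]; Audit=week 2 in [week 2,week 8]; Plan=week 8 in [week 8,week 8]; max 2 per week (cap 2).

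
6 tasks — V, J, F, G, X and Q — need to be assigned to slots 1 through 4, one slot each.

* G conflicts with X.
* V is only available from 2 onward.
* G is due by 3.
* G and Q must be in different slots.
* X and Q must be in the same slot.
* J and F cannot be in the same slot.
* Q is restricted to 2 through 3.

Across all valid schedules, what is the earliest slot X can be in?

X must be in the same slot as Q, which can't be before 2, so X is at least 2; X must be in the same slot as Q, which can't be after 3, so X is at most 3.
X at 2 is achievable: X -> 2; F -> 2; G -> 1; V -> 2; Q -> 2; J -> 1.

2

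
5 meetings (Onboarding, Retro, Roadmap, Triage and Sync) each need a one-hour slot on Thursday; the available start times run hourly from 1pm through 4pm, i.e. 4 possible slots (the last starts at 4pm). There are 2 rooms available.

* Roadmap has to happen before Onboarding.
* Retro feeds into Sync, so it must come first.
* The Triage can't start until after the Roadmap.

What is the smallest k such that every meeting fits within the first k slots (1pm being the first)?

3 slots

The precedence chain requires at least 2 distinct slots.
With at most 2 per slot and 5 meetings, at least 3 slots are needed.
3 works (last occupied slot: 3pm): for example Roadmap in 1pm; Onboarding in 2pm; Triage in 2pm; Retro in 1pm; Sync in 3pm.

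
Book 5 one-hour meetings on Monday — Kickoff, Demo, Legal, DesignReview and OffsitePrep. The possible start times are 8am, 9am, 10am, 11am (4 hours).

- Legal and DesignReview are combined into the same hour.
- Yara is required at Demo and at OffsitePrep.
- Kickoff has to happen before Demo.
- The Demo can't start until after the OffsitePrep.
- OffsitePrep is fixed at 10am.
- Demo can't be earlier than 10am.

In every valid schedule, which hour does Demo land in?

11am

Demo's window is 10am–11am.
OffsitePrep is fixed at 10am, and Demo can't share a hour with OffsitePrep.
So Demo must be 11am.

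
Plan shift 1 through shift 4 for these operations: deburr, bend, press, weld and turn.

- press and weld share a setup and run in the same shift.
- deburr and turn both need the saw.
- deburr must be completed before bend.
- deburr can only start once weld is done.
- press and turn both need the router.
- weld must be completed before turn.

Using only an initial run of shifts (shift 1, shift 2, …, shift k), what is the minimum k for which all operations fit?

3

The precedence chain requires at least 3 distinct shifts.
3 works (last occupied shift: shift 3): for example turn -> shift 3, weld -> shift 1, bend -> shift 3, press -> shift 1, deburr -> shift 2.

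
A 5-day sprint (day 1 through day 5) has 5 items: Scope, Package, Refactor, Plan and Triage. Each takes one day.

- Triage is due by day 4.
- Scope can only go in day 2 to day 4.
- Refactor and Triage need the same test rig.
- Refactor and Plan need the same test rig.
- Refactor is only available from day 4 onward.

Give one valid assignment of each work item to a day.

Plan=day 1; Refactor=day 4; Package=day 1; Scope=day 2; Triage=day 1

Checking: Refactor(day 4) != Triage(day 1); Refactor(day 4) != Plan(day 1); Refactor=day 4 in [day 4,day 5]; Scope=day 2 in [day 2,day 4]; Triage=day 1 in [day 1,day 4].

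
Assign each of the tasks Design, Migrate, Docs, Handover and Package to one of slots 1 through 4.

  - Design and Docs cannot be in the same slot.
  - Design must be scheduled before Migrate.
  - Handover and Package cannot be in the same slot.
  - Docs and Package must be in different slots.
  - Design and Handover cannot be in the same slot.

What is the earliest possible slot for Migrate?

2

Precedence pushes Migrate to at least 2.
Migrate at 2 is achievable: Design=1, Handover=2, Migrate=2, Docs=2, Package=1.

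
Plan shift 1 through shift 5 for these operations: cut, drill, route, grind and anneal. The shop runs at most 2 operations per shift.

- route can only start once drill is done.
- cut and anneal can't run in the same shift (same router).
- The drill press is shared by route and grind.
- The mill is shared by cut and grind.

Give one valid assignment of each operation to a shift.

grind -> shift 3, drill -> shift 1, anneal -> shift 2, route -> shift 2, cut -> shift 1

Checking: drill(shift 1) before route(shift 2); cut(shift 1) != grind(shift 3); cut(shift 1) != anneal(shift 2); route(shift 2) != grind(shift 3); max 2 per shift (cap 2).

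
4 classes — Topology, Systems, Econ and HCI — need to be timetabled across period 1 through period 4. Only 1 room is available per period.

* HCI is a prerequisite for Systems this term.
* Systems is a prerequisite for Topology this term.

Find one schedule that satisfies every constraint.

HCI in period 1; Topology in period 3; Econ in period 4; Systems in period 2

Checking: HCI(period 1) before Systems(period 2); Systems(period 2) before Topology(period 3); max 1 per period (cap 1).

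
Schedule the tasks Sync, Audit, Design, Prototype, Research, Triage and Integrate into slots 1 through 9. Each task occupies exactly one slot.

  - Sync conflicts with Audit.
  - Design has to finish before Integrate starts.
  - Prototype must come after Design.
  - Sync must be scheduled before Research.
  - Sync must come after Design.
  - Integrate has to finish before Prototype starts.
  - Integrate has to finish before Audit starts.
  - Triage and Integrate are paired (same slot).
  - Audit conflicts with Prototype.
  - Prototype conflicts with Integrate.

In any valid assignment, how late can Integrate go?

7

Precedence pushes Integrate to at least 2; downstream work caps Integrate at 8.
Integrate at 7 is achievable: Audit in 9, Integrate in 7, Triage in 7, Research in 3, Sync in 2, Prototype in 8, Design in 1.
Nothing later works — the conflict constraints rule out every slot after 7.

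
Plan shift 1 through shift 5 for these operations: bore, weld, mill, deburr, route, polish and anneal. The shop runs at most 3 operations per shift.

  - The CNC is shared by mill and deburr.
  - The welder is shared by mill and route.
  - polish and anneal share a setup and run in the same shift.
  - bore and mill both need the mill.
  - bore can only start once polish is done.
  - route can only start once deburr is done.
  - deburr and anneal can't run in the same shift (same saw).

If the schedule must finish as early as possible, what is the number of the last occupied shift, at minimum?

The precedence chain requires at least 2 distinct shifts.
With at most 3 per shift and 7 operations, at least 3 shifts are needed.
3 works (last occupied shift: shift 3): for example anneal in shift 1; bore in shift 2; polish in shift 1; deburr in shift 2; mill in shift 1; weld in shift 2; route in shift 3.

shift 3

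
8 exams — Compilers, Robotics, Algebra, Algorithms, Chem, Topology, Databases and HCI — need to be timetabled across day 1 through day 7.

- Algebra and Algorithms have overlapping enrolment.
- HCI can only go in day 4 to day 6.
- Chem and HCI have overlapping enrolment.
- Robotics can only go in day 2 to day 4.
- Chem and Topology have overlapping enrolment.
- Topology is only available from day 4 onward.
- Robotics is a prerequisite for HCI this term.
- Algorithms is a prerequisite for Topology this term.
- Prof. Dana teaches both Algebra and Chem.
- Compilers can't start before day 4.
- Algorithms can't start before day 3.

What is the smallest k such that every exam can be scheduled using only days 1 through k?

4 days

The precedence chain requires at least 2 distinct days.
Compilers can't be placed before day 4, so the schedule must run through at least day 4.
4 works (last occupied day: day 4): for example Algebra=day 1; HCI=day 4; Topology=day 4; Databases=day 1; Robotics=day 2; Algorithms=day 3; Chem=day 2; Compilers=day 4.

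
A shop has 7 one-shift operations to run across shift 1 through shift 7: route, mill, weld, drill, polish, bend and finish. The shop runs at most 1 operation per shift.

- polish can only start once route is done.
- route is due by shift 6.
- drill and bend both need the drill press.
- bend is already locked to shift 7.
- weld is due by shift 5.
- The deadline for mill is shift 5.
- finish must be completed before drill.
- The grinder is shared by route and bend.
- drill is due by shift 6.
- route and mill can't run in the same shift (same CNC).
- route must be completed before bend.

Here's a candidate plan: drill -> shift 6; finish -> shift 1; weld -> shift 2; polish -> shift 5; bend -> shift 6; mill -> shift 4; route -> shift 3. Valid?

Invalid. drill and bend both need the drill press.

polish can only start once route is done — holds.
drill is due by shift 6 — holds.
bend is already locked to shift 7 — violated.
The grinder is shared by route and bend — holds.
route is due by shift 6 — holds.
The deadline for mill is shift 5 — holds.
route must be completed before bend — holds.
route and mill can't run in the same shift (same CNC) — holds.
weld is due by shift 5 — holds.
finish must be completed before drill — holds.
drill and bend both need the drill press — violated.
The shop runs at most 1 operation per shift — violated.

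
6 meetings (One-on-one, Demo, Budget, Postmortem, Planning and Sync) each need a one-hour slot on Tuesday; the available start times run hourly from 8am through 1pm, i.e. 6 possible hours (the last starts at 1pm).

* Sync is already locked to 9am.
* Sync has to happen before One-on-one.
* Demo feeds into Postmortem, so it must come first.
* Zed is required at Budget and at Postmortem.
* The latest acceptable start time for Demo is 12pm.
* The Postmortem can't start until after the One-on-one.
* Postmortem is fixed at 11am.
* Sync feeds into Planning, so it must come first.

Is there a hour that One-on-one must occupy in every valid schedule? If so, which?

10am

Sync is fixed at 9am and must come before One-on-one, so One-on-one is at least 10am.
Postmortem is fixed at 11am and must come after One-on-one, so One-on-one is at most 10am.
So One-on-one must be 10am.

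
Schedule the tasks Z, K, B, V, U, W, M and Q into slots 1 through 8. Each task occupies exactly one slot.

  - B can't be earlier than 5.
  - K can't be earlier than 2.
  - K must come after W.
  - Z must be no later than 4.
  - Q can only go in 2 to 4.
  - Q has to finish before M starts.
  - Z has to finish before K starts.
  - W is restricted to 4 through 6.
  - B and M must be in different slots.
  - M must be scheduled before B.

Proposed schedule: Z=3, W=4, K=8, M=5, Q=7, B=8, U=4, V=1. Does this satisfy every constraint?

No — it violates: Q can only go in 2 to 4

Z has to finish before K starts — holds.
Q can only go in 2 to 4 — violated.
K can't be earlier than 2 — holds.
B can't be earlier than 5 — holds.
B and M must be in different slots — holds.
K must come after W — holds.
M must be scheduled before B — holds.
Q has to finish before M starts — violated.
Z must be no later than 4 — holds.
W is restricted to 4 through 6 — holds.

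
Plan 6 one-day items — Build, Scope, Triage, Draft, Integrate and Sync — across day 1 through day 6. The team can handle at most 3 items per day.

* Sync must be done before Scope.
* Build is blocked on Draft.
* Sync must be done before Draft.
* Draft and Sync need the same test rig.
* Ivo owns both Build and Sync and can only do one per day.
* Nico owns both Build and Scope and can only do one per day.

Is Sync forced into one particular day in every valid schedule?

Sync can be day 1 (e.g. Scope in day 2, Integrate in day 1, Triage in day 1, Sync in day 1, Draft in day 2, Build in day 3) or day 2 (e.g. Triage in day 1; Build in day 4; Scope in day 3; Draft in day 3; Integrate in day 1; Sync in day 2).

No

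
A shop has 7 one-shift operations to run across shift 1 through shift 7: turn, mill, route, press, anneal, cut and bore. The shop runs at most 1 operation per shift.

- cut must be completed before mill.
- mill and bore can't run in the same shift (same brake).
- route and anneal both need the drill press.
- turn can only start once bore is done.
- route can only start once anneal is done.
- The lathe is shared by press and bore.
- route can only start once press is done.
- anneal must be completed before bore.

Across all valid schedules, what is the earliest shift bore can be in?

shift 2

Precedence pushes bore to at least shift 2; downstream work caps bore at shift 6.
bore at shift 2 is achievable: bore=shift 2; route=shift 4; anneal=shift 1; mill=shift 7; cut=shift 6; press=shift 3; turn=shift 5.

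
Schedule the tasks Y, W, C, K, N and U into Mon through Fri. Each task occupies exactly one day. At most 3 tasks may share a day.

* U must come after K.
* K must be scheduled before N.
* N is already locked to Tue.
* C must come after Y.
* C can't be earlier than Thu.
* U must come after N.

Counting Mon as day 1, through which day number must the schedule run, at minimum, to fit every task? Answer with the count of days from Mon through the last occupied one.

The precedence chain requires at least 3 distinct days.
With at most 3 per day and 6 tasks, at least 2 days are needed.
C can't be placed before Thu — that is day 4 counting from Mon — so the schedule must run through at least 4 days.
4 works (last occupied day: Thu): for example N in Tue, C in Thu, K in Mon, U in Wed, Y in Mon, W in Mon.

4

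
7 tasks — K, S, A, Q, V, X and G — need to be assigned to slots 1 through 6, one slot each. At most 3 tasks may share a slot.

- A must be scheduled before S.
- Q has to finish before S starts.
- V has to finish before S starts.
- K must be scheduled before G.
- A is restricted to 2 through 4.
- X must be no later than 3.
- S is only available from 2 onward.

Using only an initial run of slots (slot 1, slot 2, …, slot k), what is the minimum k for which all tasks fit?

The precedence chain requires at least 2 distinct slots.
With at most 3 per slot and 7 tasks, at least 3 slots are needed.
Propagating the time windows through the other constraints, S can't land before 3, so the schedule must run through at least slot 3.
3 works (last occupied slot: 3): for example Q -> 1; S -> 3; A -> 2; V -> 1; K -> 1; G -> 2; X -> 2.

3 slots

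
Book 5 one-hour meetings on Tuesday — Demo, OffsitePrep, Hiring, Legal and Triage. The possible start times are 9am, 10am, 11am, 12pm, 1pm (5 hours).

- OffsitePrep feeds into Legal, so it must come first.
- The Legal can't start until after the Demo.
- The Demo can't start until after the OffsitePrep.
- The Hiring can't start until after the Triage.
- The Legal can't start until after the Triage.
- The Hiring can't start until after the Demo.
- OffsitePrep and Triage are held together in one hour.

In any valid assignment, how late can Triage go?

11am

Triage must be in the same hour as OffsitePrep, which can't be after 11am, so Triage is at most 11am.
Triage at 11am is achievable: Hiring=1pm; Legal=1pm; Triage=11am; OffsitePrep=11am; Demo=12pm.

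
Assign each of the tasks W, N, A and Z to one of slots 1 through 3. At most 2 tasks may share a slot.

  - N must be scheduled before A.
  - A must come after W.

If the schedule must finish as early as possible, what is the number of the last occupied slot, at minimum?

The precedence chain requires at least 2 distinct slots.
With at most 2 per slot and 4 tasks, at least 2 slots are needed.
2 works (last occupied slot: 2): for example Z=2, W=1, A=2, N=1.

slot 2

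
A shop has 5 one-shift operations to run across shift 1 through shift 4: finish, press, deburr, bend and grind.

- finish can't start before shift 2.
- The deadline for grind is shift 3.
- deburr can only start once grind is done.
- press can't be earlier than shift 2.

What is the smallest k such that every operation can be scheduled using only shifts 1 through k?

The precedence chain requires at least 2 distinct shifts.
2 works (last occupied shift: shift 2): for example grind=shift 1, deburr=shift 2, bend=shift 1, finish=shift 2, press=shift 2.

2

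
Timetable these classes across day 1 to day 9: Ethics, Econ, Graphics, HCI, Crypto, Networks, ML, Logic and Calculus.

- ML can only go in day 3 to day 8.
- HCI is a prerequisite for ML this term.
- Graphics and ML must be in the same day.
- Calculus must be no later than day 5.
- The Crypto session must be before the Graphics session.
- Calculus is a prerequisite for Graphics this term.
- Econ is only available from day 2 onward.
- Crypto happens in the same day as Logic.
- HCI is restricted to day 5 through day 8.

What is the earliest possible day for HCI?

day 5

HCI is available from day 5; HCI's own window allows nothing later than day 8; downstream work caps HCI at day 7.
HCI at day 5 is achievable: Ethics in day 1, Econ in day 2, HCI in day 5, Calculus in day 1, ML in day 6, Graphics in day 6, Networks in day 1, Logic in day 1, Crypto in day 1.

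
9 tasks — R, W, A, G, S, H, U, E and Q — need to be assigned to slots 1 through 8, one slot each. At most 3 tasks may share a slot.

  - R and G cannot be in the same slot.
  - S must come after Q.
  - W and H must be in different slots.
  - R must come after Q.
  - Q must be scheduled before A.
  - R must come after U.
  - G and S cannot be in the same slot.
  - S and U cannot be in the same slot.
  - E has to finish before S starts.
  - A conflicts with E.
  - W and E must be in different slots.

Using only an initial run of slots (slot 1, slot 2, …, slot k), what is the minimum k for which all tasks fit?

3

The precedence chain requires at least 2 distinct slots.
With at most 3 per slot and 9 tasks, at least 3 slots are needed.
3 works (last occupied slot: 3): for example Q=1, E=1, A=3, H=3, R=2, W=2, U=1, G=3, S=2.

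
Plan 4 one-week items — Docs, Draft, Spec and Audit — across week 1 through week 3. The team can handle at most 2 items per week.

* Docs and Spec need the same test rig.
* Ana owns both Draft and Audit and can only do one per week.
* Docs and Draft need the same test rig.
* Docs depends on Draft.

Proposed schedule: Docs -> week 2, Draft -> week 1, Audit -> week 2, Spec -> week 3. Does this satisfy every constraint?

Ana owns both Draft and Audit and can only do one per week — holds.
The team can handle at most 2 items per week — holds.
Docs and Spec need the same test rig — holds.
Docs and Draft need the same test rig — holds.
Docs depends on Draft — holds.

Yes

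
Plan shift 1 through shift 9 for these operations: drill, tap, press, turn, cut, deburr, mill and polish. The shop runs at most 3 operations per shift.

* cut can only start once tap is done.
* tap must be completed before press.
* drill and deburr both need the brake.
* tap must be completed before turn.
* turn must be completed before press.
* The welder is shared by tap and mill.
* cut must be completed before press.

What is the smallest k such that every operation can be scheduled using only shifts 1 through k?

The precedence chain requires at least 3 distinct shifts.
With at most 3 per shift and 8 operations, at least 3 shifts are needed.
3 works (last occupied shift: shift 3): for example press=shift 3; cut=shift 2; polish=shift 1; deburr=shift 2; mill=shift 3; drill=shift 1; turn=shift 2; tap=shift 1.

3 shifts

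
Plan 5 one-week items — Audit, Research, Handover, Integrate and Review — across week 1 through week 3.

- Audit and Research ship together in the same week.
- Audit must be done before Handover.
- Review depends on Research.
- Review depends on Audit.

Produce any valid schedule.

Audit=week 1; Integrate=week 1; Research=week 1; Handover=week 2; Review=week 2

Checking: Audit(week 1) before Review(week 2); Research(week 1) before Review(week 2); Audit(week 1) before Handover(week 2); Audit = Research = week 1.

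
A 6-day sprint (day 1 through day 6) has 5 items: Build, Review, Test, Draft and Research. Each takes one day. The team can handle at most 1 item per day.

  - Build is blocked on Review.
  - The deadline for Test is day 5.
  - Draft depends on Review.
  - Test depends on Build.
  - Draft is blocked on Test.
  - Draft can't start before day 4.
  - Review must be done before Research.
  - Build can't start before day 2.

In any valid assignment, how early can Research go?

day 2

Precedence pushes Research to at least day 2.
Research at day 2 is achievable: Research=day 2; Test=day 4; Review=day 1; Draft=day 5; Build=day 3.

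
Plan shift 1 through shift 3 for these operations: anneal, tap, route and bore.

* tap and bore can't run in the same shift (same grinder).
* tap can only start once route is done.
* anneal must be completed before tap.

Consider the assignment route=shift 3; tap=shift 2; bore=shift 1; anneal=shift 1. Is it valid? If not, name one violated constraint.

anneal must be completed before tap — holds.
tap can only start once route is done — violated.
tap and bore can't run in the same shift (same grinder) — holds.

No. tap can only start once route is done is not satisfied.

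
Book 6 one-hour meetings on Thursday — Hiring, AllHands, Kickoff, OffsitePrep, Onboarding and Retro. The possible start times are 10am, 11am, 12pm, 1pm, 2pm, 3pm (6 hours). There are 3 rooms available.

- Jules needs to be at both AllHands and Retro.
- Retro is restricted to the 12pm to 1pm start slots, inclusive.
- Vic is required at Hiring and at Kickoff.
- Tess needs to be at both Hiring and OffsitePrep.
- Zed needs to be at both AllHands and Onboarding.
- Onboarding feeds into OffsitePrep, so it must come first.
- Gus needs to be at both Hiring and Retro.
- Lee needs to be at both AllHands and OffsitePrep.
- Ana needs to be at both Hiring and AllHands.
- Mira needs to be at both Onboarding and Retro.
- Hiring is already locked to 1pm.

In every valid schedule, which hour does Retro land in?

12pm

Retro's window is 12pm–1pm.
Hiring is fixed at 1pm, and Retro can't share a hour with Hiring.
So Retro must be 12pm.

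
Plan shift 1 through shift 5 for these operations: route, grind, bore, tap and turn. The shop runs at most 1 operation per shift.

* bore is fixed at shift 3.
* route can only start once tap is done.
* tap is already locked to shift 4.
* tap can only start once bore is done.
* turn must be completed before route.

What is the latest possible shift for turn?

shift 2

Downstream work caps turn at shift 4.
turn at shift 2 is achievable: tap in shift 4, grind in shift 1, bore in shift 3, route in shift 5, turn in shift 2.
Nothing later works — the capacity limit rule out every shift after shift 2.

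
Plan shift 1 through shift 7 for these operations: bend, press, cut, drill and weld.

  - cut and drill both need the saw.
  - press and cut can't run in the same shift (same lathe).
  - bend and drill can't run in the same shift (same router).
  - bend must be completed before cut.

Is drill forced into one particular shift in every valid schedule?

No

drill can be shift 1 (e.g. weld=shift 1, cut=shift 3, press=shift 1, drill=shift 1, bend=shift 2) or shift 2 (e.g. cut in shift 3; bend in shift 1; drill in shift 2; press in shift 1; weld in shift 1).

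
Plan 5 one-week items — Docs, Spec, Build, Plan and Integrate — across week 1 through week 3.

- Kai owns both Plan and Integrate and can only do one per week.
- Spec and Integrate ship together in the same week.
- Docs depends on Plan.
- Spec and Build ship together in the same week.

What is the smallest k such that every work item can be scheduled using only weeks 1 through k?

2

The precedence chain requires at least 2 distinct weeks.
2 works (last occupied week: week 2): for example Spec=week 2; Integrate=week 2; Plan=week 1; Docs=week 2; Build=week 2.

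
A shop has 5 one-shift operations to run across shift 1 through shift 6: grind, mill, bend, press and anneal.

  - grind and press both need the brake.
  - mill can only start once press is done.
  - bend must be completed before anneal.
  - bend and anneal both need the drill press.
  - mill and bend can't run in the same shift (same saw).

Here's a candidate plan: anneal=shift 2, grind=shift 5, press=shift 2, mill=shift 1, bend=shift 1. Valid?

Invalid. mill can only start once press is done.

mill can only start once press is done — violated.
bend must be completed before anneal — holds.
bend and anneal both need the drill press — holds.
mill and bend can't run in the same shift (same saw) — violated.
grind and press both need the brake — holds.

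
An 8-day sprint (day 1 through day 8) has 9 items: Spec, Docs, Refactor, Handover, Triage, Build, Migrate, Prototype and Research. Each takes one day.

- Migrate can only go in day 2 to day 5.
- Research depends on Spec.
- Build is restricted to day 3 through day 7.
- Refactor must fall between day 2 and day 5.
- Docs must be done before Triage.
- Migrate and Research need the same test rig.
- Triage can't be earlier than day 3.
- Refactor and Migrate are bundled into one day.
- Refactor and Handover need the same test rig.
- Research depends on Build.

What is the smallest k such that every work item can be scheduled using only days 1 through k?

4 days

The precedence chain requires at least 2 distinct days.
Propagating the time windows through the other constraints, Research can't land before day 4, so the schedule must run through at least day 4.
4 works (last occupied day: day 4): for example Prototype -> day 1, Migrate -> day 2, Research -> day 4, Triage -> day 3, Spec -> day 1, Handover -> day 1, Build -> day 3, Docs -> day 1, Refactor -> day 2.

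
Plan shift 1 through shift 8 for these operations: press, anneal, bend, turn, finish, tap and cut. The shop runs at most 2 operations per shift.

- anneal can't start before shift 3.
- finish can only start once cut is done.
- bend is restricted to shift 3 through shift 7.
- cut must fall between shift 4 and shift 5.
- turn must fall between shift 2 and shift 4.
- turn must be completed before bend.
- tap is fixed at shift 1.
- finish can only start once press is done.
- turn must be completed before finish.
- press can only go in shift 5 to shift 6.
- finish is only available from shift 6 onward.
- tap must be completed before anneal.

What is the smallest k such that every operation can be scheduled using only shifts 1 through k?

The precedence chain requires at least 2 distinct shifts.
With at most 2 per shift and 7 operations, at least 4 shifts are needed.
finish can't be placed before shift 6, so the schedule must run through at least shift 6.
6 works (last occupied shift: shift 6): for example press=shift 5, cut=shift 4, finish=shift 6, anneal=shift 3, tap=shift 1, turn=shift 2, bend=shift 3.

6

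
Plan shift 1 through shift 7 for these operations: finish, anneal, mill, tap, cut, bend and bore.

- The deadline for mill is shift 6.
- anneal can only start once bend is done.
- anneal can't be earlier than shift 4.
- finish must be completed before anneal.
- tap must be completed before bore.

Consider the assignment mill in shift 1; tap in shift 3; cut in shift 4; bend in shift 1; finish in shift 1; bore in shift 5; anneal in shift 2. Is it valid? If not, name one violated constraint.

No — it violates: anneal can't be earlier than shift 4

anneal can't be earlier than shift 4 — violated.
The deadline for mill is shift 6 — holds.
finish must be completed before anneal — holds.
anneal can only start once bend is done — holds.
tap must be completed before bore — holds.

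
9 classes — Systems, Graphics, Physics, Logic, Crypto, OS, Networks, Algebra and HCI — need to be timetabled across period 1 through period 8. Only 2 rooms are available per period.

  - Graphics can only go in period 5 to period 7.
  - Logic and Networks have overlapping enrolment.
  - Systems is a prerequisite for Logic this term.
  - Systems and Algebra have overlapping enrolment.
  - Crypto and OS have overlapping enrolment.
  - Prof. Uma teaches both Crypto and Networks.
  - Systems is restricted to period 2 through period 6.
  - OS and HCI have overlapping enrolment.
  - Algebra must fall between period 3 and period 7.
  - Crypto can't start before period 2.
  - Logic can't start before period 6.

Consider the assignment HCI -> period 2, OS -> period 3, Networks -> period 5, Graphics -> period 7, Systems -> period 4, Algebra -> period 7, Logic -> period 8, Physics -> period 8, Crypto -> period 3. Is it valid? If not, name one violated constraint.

Systems is restricted to period 2 through period 6 — holds.
Systems is a prerequisite for Logic this term — holds.
Graphics can only go in period 5 to period 7 — holds.
Only 2 rooms are available per period — holds.
Crypto and OS have overlapping enrolment — violated.
Logic and Networks have overlapping enrolment — holds.
Algebra must fall between period 3 and period 7 — holds.
Systems and Algebra have overlapping enrolment — holds.
Prof. Uma teaches both Crypto and Networks — holds.
Crypto can't start before period 2 — holds.
Logic can't start before period 6 — holds.
OS and HCI have overlapping enrolment — holds.

No. Crypto and OS have overlapping enrolment is not satisfied.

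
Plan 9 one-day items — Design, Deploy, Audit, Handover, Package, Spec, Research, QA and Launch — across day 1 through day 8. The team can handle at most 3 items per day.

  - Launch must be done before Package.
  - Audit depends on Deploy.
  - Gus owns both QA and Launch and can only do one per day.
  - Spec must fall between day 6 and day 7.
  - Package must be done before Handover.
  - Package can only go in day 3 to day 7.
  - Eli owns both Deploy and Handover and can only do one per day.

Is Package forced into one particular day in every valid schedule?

No

Package can be day 3 (e.g. Deploy -> day 1; Package -> day 3; Audit -> day 2; Spec -> day 6; Handover -> day 4; Launch -> day 1; QA -> day 2; Design -> day 1; Research -> day 2) or day 4 (e.g. Audit in day 2, Research in day 2, Launch in day 1, Spec in day 6, Package in day 4, Deploy in day 1, Handover in day 5, QA in day 2, Design in day 1).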